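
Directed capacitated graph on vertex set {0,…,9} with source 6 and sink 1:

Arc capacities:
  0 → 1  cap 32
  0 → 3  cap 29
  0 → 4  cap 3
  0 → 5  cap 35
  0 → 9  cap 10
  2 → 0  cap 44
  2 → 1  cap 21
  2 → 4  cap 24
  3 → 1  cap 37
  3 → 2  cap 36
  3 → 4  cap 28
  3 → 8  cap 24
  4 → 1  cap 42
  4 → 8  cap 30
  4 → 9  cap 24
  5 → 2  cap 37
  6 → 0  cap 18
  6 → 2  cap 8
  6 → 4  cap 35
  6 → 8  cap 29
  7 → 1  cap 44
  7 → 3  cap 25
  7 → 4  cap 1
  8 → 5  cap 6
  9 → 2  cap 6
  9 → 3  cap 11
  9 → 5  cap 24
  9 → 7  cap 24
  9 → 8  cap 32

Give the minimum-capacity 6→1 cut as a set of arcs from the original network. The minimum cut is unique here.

augment #1: 6→0→1 push 18
augment #2: 6→2→1 push 8
augment #3: 6→4→1 push 35
augment #4: 6→8→5→2→1 push 6
max flow = 67; residual-reachable set from 6 gives S-side
cut edges (S→T): {(6,0), (6,2), (6,4), (8,5)} total cap 67

Min-cut arcs: {(6,0), (6,2), (6,4), (8,5)} (total capacity 67)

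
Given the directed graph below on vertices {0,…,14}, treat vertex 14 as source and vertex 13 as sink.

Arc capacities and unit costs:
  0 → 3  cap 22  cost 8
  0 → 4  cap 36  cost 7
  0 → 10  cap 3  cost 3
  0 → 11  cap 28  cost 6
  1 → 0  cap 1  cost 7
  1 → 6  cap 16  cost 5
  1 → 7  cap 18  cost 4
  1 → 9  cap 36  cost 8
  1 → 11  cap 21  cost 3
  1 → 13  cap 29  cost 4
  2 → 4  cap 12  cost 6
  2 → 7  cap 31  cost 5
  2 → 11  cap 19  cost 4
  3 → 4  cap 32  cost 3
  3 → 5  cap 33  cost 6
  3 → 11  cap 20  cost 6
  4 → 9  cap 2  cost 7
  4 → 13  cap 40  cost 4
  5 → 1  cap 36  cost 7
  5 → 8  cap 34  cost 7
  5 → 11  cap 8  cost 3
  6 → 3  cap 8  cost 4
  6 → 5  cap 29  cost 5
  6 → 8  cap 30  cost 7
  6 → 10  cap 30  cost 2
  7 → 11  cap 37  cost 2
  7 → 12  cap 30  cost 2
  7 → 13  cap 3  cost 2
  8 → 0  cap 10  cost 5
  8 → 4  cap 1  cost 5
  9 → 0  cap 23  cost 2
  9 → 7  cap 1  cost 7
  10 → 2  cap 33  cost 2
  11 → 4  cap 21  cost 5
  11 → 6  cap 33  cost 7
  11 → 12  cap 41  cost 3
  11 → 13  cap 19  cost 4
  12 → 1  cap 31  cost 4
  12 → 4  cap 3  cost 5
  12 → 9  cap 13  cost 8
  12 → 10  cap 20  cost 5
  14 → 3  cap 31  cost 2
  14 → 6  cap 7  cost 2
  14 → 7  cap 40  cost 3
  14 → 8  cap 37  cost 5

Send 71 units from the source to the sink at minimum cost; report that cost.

shortest-cost path #1: 14→7→13 push 3 @ unit cost 5 (adds 15)
shortest-cost path #2: 14→3→4→13 push 31 @ unit cost 9 (adds 279)
shortest-cost path #3: 14→7→11→13 push 19 @ unit cost 9 (adds 171)
shortest-cost path #4: 14→7→12→1→13 push 18 @ unit cost 13 (adds 234)
total cost = 699

Minimum cost for 71 units: 699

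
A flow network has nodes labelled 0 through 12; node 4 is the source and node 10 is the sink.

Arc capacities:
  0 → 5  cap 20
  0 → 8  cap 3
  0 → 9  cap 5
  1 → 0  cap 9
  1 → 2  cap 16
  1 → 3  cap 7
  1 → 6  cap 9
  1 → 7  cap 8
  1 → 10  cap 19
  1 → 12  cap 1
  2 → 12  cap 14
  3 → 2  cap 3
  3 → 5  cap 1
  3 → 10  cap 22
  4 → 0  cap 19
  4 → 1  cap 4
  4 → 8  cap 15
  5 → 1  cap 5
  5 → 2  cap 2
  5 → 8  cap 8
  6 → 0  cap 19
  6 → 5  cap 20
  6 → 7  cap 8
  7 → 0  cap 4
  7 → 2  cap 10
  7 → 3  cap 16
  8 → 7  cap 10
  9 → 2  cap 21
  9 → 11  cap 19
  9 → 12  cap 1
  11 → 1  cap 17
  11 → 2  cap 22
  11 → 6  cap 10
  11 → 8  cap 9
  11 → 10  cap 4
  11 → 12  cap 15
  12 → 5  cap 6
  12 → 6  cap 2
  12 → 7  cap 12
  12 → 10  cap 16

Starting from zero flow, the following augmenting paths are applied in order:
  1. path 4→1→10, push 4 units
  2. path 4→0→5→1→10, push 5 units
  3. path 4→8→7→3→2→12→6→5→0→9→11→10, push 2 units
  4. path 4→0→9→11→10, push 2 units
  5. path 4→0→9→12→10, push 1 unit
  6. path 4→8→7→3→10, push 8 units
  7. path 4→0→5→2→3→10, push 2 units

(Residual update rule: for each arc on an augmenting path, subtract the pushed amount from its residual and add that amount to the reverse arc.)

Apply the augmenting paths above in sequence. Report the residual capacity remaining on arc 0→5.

Residual capacity of (0,5): 15

after path 1 (4→1→10, push 4): res(0,5)=20
after path 2 (4→0→5→1→10, push 5): res(0,5)=15
after path 3 (4→8→7→3→2→12→6→5→0→9→11→10, push 2): res(0,5)=17
after path 4 (4→0→9→11→10, push 2): res(0,5)=17
after path 5 (4→0→9→12→10, push 1): res(0,5)=17
after path 6 (4→8→7→3→10, push 8): res(0,5)=17
after path 7 (4→0→5→2→3→10, push 2): res(0,5)=15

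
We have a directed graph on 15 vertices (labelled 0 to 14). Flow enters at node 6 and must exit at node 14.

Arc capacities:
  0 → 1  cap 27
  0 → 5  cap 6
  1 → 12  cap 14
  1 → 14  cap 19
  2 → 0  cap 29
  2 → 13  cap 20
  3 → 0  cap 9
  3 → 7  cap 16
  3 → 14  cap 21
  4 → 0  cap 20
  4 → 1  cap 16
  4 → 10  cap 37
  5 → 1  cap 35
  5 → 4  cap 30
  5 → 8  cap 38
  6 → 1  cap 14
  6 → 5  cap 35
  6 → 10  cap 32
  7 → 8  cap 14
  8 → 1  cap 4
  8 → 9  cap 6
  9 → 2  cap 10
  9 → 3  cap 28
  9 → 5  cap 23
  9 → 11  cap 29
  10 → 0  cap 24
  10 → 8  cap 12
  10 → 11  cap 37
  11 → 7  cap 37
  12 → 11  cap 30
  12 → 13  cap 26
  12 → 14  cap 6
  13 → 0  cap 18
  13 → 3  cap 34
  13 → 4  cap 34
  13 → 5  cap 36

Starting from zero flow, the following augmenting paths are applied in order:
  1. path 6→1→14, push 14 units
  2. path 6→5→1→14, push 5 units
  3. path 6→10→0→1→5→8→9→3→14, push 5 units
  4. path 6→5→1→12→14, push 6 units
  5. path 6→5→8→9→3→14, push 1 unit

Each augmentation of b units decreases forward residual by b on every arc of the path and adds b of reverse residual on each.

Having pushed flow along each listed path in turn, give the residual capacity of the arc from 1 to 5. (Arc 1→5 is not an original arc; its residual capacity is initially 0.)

Residual capacity of (1,5): 6

after path 1 (6→1→14, push 14): res(1,5)=0
after path 2 (6→5→1→14, push 5): res(1,5)=5
after path 3 (6→10→0→1→5→8→9→3→14, push 5): res(1,5)=0
after path 4 (6→5→1→12→14, push 6): res(1,5)=6
after path 5 (6→5→8→9→3→14, push 1): res(1,5)=6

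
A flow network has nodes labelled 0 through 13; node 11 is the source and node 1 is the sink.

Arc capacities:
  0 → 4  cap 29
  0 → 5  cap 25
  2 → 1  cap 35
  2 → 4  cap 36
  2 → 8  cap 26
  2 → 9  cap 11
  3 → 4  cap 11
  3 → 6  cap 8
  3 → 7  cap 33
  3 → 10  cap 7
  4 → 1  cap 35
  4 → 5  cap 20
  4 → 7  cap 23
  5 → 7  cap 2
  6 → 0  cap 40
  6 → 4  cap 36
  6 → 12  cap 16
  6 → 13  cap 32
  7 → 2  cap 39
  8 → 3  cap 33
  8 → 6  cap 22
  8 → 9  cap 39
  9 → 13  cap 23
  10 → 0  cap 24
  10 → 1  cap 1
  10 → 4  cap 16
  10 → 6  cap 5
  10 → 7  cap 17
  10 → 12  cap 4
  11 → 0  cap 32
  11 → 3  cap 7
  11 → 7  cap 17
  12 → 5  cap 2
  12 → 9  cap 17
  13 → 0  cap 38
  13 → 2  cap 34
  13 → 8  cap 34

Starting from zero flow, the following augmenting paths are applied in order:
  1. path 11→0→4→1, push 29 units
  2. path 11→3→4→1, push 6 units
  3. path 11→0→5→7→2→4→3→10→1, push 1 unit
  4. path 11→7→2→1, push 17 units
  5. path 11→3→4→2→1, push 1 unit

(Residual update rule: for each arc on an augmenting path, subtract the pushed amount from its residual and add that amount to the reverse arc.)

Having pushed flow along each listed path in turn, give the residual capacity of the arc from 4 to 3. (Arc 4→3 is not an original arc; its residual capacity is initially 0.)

Residual capacity of (4,3): 6

after path 1 (11→0→4→1, push 29): res(4,3)=0
after path 2 (11→3→4→1, push 6): res(4,3)=6
after path 3 (11→0→5→7→2→4→3→10→1, push 1): res(4,3)=5
after path 4 (11→7→2→1, push 17): res(4,3)=5
after path 5 (11→3→4→2→1, push 1): res(4,3)=6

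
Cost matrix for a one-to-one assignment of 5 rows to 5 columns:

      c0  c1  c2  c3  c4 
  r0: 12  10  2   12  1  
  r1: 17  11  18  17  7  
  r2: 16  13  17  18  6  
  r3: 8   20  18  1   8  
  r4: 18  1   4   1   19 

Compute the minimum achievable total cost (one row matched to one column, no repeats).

one of 2 optimal assignments: row0→col2 (cost 2), row1→col0 (cost 17), row2→col4 (cost 6), row3→col3 (cost 1), row4→col1 (cost 1)
total = 2 + 17 + 6 + 1 + 1 = 27

Minimum assignment cost: 27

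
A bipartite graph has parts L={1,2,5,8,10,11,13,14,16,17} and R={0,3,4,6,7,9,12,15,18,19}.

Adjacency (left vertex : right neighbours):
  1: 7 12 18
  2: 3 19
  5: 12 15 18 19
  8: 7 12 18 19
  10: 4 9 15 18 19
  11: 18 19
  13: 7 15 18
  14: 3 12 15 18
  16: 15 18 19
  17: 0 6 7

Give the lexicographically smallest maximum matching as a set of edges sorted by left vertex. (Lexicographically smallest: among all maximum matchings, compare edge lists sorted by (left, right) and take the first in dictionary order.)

Lex-smallest maximum matching: {(1,7), (2,3), (5,12), (8,18), (10,4), (11,19), (13,15), (17,0)}

|M| = 8 (so the lex-smallest maximum matching has 8 edges)
process left vertices in ascending order; for each, take the smallest-labelled available neighbour that still permits 8 edges overall, or leave it unmatched if none does
lex-smallest matching: {1-7, 2-3, 5-12, 8-18, 10-4, 11-19, 13-15, 17-0}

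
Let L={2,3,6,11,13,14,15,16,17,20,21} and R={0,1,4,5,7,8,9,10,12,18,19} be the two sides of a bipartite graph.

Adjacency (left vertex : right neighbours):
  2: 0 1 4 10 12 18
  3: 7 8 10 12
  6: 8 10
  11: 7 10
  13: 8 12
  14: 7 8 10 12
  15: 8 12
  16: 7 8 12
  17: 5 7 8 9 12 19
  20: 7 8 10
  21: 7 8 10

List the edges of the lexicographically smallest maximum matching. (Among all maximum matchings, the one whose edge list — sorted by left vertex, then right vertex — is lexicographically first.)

Lex-smallest maximum matching: {(2,0), (3,7), (6,8), (11,10), (13,12), (17,5)}

|M| = 6 (so the lex-smallest maximum matching has 6 edges)
process left vertices in ascending order; for each, take the smallest-labelled available neighbour that still permits 6 edges overall, or leave it unmatched if none does
lex-smallest matching: {2-0, 3-7, 6-8, 11-10, 13-12, 17-5}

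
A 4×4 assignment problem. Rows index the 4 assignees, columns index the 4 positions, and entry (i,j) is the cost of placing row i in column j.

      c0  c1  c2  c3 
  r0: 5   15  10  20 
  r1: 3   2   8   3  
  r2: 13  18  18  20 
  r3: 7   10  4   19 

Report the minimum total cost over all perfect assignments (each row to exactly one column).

optimal assignment: row0→col0 (cost 5), row1→col3 (cost 3), row2→col1 (cost 18), row3→col2 (cost 4)
total = 5 + 3 + 18 + 4 = 30

Minimum assignment cost: 30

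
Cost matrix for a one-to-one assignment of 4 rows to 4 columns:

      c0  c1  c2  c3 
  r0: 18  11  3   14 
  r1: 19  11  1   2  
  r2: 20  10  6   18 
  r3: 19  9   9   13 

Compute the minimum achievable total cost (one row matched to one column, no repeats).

one of 2 optimal assignments: row0→col2 (cost 3), row1→col3 (cost 2), row2→col0 (cost 20), row3→col1 (cost 9)
total = 3 + 2 + 20 + 9 = 34

Minimum assignment cost: 34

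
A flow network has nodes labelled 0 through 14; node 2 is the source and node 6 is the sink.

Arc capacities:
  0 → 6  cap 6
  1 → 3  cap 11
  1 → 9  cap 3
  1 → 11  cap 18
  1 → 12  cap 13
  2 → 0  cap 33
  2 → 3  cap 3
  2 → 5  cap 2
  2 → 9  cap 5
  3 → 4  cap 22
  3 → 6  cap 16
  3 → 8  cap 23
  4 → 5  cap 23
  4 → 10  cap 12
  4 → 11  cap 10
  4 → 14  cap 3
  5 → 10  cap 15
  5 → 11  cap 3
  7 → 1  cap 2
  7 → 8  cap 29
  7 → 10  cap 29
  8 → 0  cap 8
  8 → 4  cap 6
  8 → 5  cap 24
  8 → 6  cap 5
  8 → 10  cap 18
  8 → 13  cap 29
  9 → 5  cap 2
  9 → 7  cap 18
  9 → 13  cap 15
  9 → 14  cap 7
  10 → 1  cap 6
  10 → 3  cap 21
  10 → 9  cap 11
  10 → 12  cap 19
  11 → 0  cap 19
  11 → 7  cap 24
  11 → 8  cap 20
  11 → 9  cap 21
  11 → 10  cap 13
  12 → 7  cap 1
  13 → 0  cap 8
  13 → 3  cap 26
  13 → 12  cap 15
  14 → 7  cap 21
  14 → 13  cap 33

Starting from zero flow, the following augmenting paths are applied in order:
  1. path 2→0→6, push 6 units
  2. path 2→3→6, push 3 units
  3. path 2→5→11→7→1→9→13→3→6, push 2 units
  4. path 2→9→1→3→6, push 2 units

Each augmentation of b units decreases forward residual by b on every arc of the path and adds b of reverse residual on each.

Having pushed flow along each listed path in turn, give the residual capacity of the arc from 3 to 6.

after path 1 (2→0→6, push 6): res(3,6)=16
after path 2 (2→3→6, push 3): res(3,6)=13
after path 3 (2→5→11→7→1→9→13→3→6, push 2): res(3,6)=11
after path 4 (2→9→1→3→6, push 2): res(3,6)=9

Residual capacity of (3,6): 9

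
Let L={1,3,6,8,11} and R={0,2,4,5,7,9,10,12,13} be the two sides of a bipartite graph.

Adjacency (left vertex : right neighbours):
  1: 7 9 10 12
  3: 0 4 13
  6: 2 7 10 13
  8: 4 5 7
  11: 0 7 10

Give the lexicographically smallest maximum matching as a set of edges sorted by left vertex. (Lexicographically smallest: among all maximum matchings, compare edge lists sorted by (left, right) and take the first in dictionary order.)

|M| = 5 (so the lex-smallest maximum matching has 5 edges)
process left vertices in ascending order; for each, take the smallest-labelled available neighbour that still permits 5 edges overall, or leave it unmatched if none does
lex-smallest matching: {1-7, 3-0, 6-2, 8-4, 11-10}

Lex-smallest maximum matching: {(1,7), (3,0), (6,2), (8,4), (11,10)}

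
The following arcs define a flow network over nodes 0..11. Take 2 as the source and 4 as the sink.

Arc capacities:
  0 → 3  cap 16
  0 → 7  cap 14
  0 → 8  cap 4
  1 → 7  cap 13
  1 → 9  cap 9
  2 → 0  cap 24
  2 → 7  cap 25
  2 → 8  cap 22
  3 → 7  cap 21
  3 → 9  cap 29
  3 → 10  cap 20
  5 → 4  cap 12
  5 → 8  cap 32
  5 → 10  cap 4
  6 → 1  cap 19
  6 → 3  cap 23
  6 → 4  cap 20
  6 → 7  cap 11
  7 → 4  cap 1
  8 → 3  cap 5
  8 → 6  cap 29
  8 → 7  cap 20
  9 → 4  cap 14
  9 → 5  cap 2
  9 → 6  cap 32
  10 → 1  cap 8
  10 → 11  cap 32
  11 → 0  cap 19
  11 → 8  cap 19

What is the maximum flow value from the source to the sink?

Maximum flow value: 37

augment #1: 2→7→4 bottleneck 1, total now 1
augment #2: 2→8→6→4 bottleneck 20, total now 21
augment #3: 2→0→3→9→4 bottleneck 14, total now 35
augment #4: 2→0→3→9→5→4 bottleneck 2, total now 37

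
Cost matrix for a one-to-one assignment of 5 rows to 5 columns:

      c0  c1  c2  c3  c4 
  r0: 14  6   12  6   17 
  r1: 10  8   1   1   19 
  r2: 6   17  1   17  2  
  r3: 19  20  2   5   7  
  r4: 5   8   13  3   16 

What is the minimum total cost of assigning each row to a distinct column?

optimal assignment: row0→col1 (cost 6), row1→col3 (cost 1), row2→col4 (cost 2), row3→col2 (cost 2), row4→col0 (cost 5)
total = 6 + 1 + 2 + 2 + 5 = 16

Minimum assignment cost: 16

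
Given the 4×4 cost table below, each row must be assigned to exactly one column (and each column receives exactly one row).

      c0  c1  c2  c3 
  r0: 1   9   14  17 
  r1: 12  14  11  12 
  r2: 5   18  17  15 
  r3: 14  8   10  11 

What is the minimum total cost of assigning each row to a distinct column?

optimal assignment: row0→col0 (cost 1), row1→col2 (cost 11), row2→col3 (cost 15), row3→col1 (cost 8)
total = 1 + 11 + 15 + 8 = 35

Minimum assignment cost: 35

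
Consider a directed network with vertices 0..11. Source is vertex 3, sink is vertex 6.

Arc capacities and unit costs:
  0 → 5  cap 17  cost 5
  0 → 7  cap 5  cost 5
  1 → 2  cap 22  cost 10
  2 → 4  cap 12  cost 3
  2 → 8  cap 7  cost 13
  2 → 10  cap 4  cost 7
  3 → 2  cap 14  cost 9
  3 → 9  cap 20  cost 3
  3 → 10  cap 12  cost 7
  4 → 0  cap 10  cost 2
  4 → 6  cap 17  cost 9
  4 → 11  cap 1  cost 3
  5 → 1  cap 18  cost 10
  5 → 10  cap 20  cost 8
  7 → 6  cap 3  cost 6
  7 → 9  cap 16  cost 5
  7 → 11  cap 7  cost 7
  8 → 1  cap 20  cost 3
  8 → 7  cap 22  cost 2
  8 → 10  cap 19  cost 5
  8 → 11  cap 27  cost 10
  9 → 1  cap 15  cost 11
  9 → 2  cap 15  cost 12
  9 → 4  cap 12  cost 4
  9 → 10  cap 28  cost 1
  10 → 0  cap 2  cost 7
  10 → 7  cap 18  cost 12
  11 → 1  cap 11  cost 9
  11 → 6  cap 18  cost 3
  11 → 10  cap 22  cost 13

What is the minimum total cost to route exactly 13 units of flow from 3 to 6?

shortest-cost path #1: 3→9→4→11→6 push 1 @ unit cost 13 (adds 13)
shortest-cost path #2: 3→9→4→6 push 11 @ unit cost 16 (adds 176)
shortest-cost path #3: 3→2→4→6 push 1 @ unit cost 21 (adds 21)
total cost = 210

Minimum cost for 13 units: 210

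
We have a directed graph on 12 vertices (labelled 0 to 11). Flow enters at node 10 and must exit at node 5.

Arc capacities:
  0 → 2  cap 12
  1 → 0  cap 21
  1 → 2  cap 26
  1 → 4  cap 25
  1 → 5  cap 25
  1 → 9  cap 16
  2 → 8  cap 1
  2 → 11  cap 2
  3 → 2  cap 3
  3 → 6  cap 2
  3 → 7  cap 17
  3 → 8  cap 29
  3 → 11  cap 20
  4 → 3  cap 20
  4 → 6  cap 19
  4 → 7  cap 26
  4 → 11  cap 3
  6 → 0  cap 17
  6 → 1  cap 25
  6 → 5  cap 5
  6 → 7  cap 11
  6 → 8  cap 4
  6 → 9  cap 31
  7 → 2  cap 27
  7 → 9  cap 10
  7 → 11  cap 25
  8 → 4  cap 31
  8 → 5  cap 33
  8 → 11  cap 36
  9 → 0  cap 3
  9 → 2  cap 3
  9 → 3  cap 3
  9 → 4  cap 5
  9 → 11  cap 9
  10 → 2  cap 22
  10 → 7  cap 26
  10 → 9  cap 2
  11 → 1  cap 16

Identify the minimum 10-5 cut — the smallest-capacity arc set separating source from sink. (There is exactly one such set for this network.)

augment #1: 10→2→8→5 push 1
augment #2: 10→2→11→1→5 push 2
augment #3: 10→7→11→1→5 push 14
augment #4: 10→9→3→6→5 push 2
augment #5: 10→7→9→3→8→5 push 1
augment #6: 10→7→9→4→6→5 push 3
augment #7: 10→7→9→4→3→8→5 push 2
max flow = 25; residual-reachable set from 10 gives S-side
cut edges (S→T): {(2,8), (9,3), (9,4), (11,1)} total cap 25

Min-cut arcs: {(2,8), (9,3), (9,4), (11,1)} (total capacity 25)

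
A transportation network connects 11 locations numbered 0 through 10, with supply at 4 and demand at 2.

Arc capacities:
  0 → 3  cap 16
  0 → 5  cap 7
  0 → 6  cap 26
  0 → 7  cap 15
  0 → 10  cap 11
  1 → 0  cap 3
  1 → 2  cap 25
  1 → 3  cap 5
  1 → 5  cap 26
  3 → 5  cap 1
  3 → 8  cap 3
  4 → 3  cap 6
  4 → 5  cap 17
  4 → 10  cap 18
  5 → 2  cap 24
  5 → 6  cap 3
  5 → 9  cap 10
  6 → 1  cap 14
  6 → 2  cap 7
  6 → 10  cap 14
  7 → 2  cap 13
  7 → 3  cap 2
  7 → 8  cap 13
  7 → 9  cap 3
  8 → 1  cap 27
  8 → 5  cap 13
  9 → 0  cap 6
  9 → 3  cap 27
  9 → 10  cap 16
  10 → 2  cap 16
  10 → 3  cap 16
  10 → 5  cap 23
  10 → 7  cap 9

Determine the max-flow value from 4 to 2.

Maximum flow value: 39

augment #1: 4→5→2 bottleneck 17, total now 17
augment #2: 4→10→2 bottleneck 16, total now 33
augment #3: 4→3→5→2 bottleneck 1, total now 34
augment #4: 4→10→5→2 bottleneck 2, total now 36
augment #5: 4→3→8→1→2 bottleneck 3, total now 39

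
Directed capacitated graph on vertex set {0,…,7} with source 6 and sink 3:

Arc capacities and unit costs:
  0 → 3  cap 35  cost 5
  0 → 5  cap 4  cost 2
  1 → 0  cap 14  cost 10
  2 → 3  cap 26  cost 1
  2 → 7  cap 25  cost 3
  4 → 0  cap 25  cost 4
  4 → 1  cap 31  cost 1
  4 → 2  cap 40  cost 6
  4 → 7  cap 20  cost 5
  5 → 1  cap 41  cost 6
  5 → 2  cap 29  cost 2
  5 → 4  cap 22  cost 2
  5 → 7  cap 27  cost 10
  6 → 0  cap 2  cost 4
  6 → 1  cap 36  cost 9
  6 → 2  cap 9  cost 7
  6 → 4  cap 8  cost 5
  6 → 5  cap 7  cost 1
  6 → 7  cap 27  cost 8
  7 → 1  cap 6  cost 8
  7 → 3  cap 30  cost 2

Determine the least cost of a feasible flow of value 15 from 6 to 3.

Minimum cost for 15 units: 92

shortest-cost path #1: 6→5→2→3 push 7 @ unit cost 4 (adds 28)
shortest-cost path #2: 6→2→3 push 8 @ unit cost 8 (adds 64)
total cost = 92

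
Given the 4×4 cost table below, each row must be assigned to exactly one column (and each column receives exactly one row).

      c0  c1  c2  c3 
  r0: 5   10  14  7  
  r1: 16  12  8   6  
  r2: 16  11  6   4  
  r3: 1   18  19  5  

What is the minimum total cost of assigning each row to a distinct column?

one of 2 optimal assignments: row0→col1 (cost 10), row1→col2 (cost 8), row2→col3 (cost 4), row3→col0 (cost 1)
total = 10 + 8 + 4 + 1 = 23

Minimum assignment cost: 23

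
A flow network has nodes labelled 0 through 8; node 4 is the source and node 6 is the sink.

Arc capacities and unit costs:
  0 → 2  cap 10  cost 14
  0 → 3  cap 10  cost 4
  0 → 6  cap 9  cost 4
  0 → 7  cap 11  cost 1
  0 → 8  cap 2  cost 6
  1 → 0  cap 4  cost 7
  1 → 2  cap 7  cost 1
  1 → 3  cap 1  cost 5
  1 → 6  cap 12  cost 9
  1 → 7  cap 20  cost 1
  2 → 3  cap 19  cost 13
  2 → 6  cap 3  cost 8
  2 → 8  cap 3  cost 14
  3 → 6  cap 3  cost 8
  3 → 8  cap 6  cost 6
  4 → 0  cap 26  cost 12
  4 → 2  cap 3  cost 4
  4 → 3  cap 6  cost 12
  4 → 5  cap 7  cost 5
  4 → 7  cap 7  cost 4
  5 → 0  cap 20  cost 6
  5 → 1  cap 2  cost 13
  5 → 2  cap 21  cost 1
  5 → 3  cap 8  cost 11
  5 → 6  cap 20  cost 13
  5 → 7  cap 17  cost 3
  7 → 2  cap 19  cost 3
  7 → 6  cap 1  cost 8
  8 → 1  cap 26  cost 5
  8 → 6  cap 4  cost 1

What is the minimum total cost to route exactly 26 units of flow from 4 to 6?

shortest-cost path #1: 4→7→6 push 1 @ unit cost 12 (adds 12)
shortest-cost path #2: 4→2→6 push 3 @ unit cost 12 (adds 36)
shortest-cost path #3: 4→5→0→6 push 7 @ unit cost 15 (adds 105)
shortest-cost path #4: 4→0→6 push 2 @ unit cost 16 (adds 32)
shortest-cost path #5: 4→0→5→6 push 7 @ unit cost 19 (adds 133)
shortest-cost path #6: 4→0→8→6 push 2 @ unit cost 19 (adds 38)
shortest-cost path #7: 4→3→8→6 push 2 @ unit cost 19 (adds 38)
shortest-cost path #8: 4→3→6 push 2 @ unit cost 20 (adds 40)
total cost = 434

Minimum cost for 26 units: 434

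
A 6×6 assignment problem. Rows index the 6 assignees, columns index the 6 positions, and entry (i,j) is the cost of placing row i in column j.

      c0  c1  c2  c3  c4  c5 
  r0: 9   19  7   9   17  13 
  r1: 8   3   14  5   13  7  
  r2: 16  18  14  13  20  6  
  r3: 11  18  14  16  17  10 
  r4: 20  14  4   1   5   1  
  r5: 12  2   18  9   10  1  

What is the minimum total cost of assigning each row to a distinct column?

optimal assignment: row0→col2 (cost 7), row1→col3 (cost 5), row2→col5 (cost 6), row3→col0 (cost 11), row4→col4 (cost 5), row5→col1 (cost 2)
total = 7 + 5 + 6 + 11 + 5 + 2 = 36

Minimum assignment cost: 36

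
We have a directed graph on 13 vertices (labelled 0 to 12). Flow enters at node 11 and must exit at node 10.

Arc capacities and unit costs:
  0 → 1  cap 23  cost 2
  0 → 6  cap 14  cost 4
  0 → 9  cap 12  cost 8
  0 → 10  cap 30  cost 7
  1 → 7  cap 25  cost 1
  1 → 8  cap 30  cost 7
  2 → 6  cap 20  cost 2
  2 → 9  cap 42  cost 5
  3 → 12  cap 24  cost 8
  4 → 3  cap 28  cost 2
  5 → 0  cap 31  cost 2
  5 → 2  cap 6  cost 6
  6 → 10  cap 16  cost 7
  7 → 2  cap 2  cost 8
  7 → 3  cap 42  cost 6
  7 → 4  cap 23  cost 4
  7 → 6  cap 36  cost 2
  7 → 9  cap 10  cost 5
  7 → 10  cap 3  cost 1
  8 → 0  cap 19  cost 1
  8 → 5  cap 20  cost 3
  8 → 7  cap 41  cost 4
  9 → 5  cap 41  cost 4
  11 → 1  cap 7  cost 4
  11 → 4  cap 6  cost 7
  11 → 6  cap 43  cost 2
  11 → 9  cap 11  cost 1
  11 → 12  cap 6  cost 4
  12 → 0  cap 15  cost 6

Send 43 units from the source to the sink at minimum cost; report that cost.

shortest-cost path #1: 11→1→7→10 push 3 @ unit cost 6 (adds 18)
shortest-cost path #2: 11→6→10 push 16 @ unit cost 9 (adds 144)
shortest-cost path #3: 11→9→5→0→10 push 11 @ unit cost 14 (adds 154)
shortest-cost path #4: 11→12→0→10 push 6 @ unit cost 17 (adds 102)
shortest-cost path #5: 11→1→8→0→10 push 4 @ unit cost 19 (adds 76)
shortest-cost path #6: 11→4→3→12→0→10 push 3 @ unit cost 30 (adds 90)
total cost = 584

Minimum cost for 43 units: 584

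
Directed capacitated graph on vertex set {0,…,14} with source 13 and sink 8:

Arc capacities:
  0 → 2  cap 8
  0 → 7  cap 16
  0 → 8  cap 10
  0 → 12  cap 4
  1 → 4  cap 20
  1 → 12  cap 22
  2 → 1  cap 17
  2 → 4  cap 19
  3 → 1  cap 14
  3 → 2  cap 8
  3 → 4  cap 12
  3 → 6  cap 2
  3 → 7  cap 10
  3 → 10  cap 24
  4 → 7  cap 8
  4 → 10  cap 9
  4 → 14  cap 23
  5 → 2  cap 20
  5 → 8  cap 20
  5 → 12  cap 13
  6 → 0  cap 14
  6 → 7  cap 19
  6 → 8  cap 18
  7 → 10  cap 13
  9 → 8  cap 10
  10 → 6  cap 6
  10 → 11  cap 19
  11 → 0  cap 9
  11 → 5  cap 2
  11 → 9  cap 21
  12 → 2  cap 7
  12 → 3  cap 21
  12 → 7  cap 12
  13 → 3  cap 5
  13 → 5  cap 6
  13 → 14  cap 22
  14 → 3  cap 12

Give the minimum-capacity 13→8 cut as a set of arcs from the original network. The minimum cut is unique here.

augment #1: 13→5→8 push 6
augment #2: 13→3→6→8 push 2
augment #3: 13→3→10→6→8 push 3
augment #4: 13→14→3→10→6→8 push 3
augment #5: 13→14→3→10→11→0→8 push 9
max flow = 23; residual-reachable set from 13 gives S-side
cut edges (S→T): {(13,3), (13,5), (14,3)} total cap 23

Min-cut arcs: {(13,3), (13,5), (14,3)} (total capacity 23)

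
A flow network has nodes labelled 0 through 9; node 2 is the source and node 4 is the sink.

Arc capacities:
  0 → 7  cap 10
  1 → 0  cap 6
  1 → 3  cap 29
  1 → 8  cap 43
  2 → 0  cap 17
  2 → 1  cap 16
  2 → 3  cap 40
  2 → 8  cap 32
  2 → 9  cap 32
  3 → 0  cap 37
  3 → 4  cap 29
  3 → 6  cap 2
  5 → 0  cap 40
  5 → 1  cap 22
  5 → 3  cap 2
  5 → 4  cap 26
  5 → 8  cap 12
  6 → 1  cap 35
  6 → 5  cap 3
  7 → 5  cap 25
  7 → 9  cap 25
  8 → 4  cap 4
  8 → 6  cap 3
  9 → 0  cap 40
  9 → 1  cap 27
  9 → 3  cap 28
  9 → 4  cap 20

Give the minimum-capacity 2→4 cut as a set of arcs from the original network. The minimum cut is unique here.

augment #1: 2→3→4 push 29
augment #2: 2→8→4 push 4
augment #3: 2→9→4 push 20
augment #4: 2→0→7→5→4 push 10
augment #5: 2→3→6→5→4 push 2
augment #6: 2→8→6→5→4 push 1
max flow = 66; residual-reachable set from 2 gives S-side
cut edges (S→T): {(0,7), (3,4), (6,5), (8,4), (9,4)} total cap 66

Min-cut arcs: {(0,7), (3,4), (6,5), (8,4), (9,4)} (total capacity 66)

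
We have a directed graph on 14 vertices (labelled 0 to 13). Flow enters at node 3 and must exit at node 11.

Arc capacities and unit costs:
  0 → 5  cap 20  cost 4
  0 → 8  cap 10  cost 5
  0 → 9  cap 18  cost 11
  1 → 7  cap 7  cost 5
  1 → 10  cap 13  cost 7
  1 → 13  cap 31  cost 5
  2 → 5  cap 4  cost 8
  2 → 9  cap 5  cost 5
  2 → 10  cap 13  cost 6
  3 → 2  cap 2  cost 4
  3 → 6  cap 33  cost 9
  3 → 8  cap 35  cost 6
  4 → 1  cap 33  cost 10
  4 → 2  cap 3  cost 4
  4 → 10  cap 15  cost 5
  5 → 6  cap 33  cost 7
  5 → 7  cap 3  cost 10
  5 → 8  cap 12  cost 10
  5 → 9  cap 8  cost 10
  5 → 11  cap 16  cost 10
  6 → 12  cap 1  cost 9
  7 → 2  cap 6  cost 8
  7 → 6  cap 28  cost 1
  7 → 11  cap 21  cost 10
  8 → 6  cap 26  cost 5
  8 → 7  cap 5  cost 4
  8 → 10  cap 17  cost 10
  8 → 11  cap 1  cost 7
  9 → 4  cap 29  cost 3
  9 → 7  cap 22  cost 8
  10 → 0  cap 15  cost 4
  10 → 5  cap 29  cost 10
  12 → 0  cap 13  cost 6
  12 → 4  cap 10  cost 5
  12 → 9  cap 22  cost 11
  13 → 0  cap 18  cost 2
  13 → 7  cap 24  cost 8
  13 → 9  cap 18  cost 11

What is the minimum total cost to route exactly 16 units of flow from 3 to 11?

Minimum cost for 16 units: 429

shortest-cost path #1: 3→8→11 push 1 @ unit cost 13 (adds 13)
shortest-cost path #2: 3→8→7→11 push 5 @ unit cost 20 (adds 100)
shortest-cost path #3: 3→2→5→11 push 2 @ unit cost 22 (adds 44)
shortest-cost path #4: 3→8→10→0→5→11 push 8 @ unit cost 34 (adds 272)
total cost = 429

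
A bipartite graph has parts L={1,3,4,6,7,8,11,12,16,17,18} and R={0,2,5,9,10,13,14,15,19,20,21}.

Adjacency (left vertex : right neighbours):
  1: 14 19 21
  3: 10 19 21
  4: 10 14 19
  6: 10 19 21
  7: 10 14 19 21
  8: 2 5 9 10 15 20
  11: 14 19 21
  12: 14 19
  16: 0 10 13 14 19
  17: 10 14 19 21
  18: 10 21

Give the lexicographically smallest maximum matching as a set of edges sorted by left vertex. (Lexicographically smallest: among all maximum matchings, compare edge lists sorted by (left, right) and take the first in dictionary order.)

|M| = 6 (so the lex-smallest maximum matching has 6 edges)
process left vertices in ascending order; for each, take the smallest-labelled available neighbour that still permits 6 edges overall, or leave it unmatched if none does
lex-smallest matching: {1-14, 3-10, 4-19, 6-21, 8-2, 16-0}

Lex-smallest maximum matching: {(1,14), (3,10), (4,19), (6,21), (8,2), (16,0)}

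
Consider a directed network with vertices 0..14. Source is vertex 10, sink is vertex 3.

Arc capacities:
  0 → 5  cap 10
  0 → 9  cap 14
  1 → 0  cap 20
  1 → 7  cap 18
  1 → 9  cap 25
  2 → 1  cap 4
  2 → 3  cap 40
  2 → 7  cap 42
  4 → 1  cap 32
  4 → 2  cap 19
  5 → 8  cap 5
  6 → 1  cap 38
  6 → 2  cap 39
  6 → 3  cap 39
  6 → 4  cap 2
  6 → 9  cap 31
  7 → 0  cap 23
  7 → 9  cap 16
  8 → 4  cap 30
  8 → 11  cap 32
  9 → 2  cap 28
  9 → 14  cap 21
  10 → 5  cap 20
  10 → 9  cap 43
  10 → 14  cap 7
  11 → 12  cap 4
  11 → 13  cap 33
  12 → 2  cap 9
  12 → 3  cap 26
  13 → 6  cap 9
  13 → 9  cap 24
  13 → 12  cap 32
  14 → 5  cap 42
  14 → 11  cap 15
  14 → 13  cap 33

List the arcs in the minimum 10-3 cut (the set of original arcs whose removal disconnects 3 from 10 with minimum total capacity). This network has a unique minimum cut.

augment #1: 10→9→2→3 push 28
augment #2: 10→14→11→12→3 push 4
augment #3: 10→14→13→6→3 push 3
augment #4: 10→5→8→4→2→3 push 5
augment #5: 10→9→14→13→6→3 push 6
augment #6: 10→9→14→13→12→3 push 9
max flow = 55; residual-reachable set from 10 gives S-side
cut edges (S→T): {(5,8), (10,9), (10,14)} total cap 55

Min-cut arcs: {(5,8), (10,9), (10,14)} (total capacity 55)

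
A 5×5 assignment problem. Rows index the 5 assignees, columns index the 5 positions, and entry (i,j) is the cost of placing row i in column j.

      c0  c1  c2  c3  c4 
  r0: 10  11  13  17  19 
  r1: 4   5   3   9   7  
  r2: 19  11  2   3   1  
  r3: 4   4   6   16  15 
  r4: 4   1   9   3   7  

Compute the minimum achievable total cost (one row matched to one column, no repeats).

Minimum assignment cost: 21

optimal assignment: row0→col0 (cost 10), row1→col2 (cost 3), row2→col4 (cost 1), row3→col1 (cost 4), row4→col3 (cost 3)
total = 10 + 3 + 1 + 4 + 3 = 21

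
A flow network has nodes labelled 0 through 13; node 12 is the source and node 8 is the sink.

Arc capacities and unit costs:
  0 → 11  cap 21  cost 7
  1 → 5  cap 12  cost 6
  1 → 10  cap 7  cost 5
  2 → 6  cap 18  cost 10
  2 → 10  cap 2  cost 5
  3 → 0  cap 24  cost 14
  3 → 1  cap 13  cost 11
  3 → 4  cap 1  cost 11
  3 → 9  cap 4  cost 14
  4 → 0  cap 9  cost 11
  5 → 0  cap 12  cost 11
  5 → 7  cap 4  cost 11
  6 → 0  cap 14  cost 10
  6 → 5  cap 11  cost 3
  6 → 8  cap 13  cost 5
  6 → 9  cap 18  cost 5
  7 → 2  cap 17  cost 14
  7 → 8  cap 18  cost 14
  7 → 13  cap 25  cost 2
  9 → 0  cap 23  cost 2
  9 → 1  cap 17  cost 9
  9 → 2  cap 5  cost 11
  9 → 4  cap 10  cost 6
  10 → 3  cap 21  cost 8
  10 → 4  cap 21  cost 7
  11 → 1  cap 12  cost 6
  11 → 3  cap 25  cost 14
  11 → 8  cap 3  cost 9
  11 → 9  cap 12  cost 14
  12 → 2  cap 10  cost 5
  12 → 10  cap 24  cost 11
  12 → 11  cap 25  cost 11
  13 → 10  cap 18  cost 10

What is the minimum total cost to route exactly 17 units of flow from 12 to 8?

shortest-cost path #1: 12→2→6→8 push 10 @ unit cost 20 (adds 200)
shortest-cost path #2: 12→11→8 push 3 @ unit cost 20 (adds 60)
shortest-cost path #3: 12→11→1→5→7→8 push 4 @ unit cost 48 (adds 192)
total cost = 452

Minimum cost for 17 units: 452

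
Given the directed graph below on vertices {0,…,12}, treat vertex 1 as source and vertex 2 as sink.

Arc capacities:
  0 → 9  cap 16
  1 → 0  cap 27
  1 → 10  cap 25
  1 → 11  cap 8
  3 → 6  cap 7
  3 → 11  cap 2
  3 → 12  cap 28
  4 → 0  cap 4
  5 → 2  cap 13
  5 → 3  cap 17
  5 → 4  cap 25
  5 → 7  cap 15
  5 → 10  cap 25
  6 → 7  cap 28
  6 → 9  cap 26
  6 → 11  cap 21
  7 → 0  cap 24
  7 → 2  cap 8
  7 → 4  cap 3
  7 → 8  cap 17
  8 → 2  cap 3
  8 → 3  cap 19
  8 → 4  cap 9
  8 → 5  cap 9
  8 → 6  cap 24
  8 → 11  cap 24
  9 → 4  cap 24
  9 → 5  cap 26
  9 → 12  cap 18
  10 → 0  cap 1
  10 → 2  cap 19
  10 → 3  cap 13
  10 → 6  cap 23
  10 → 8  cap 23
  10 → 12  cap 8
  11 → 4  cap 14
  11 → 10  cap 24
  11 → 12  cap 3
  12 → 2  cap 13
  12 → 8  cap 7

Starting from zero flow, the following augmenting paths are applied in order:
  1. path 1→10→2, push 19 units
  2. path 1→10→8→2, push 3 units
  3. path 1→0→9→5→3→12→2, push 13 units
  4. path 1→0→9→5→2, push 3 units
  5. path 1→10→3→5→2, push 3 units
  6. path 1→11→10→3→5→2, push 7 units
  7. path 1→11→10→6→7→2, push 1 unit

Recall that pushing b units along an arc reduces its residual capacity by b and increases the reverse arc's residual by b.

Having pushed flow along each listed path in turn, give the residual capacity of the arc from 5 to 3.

Residual capacity of (5,3): 14

after path 1 (1→10→2, push 19): res(5,3)=17
after path 2 (1→10→8→2, push 3): res(5,3)=17
after path 3 (1→0→9→5→3→12→2, push 13): res(5,3)=4
after path 4 (1→0→9→5→2, push 3): res(5,3)=4
after path 5 (1→10→3→5→2, push 3): res(5,3)=7
after path 6 (1→11→10→3→5→2, push 7): res(5,3)=14
after path 7 (1→11→10→6→7→2, push 1): res(5,3)=14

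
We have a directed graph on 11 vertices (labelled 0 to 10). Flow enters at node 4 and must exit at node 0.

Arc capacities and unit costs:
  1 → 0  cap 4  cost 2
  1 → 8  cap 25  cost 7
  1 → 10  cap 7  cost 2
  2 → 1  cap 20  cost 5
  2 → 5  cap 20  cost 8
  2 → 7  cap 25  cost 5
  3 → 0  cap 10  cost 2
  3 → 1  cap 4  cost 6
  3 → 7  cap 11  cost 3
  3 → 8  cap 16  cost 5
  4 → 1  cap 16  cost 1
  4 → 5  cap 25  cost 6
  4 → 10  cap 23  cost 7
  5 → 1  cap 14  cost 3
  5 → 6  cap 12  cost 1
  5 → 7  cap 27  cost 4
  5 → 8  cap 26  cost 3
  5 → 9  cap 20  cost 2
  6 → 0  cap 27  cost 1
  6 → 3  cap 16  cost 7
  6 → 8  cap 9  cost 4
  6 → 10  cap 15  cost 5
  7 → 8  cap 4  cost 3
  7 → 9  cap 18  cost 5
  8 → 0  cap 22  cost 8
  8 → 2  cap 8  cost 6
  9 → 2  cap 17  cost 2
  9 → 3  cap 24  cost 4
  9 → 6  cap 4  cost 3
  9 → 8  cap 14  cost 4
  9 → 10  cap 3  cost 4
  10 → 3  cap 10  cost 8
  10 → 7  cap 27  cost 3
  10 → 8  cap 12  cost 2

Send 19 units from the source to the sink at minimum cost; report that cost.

Minimum cost for 19 units: 144

shortest-cost path #1: 4→1→0 push 4 @ unit cost 3 (adds 12)
shortest-cost path #2: 4→5→6→0 push 12 @ unit cost 8 (adds 96)
shortest-cost path #3: 4→5→9→6→0 push 3 @ unit cost 12 (adds 36)
total cost = 144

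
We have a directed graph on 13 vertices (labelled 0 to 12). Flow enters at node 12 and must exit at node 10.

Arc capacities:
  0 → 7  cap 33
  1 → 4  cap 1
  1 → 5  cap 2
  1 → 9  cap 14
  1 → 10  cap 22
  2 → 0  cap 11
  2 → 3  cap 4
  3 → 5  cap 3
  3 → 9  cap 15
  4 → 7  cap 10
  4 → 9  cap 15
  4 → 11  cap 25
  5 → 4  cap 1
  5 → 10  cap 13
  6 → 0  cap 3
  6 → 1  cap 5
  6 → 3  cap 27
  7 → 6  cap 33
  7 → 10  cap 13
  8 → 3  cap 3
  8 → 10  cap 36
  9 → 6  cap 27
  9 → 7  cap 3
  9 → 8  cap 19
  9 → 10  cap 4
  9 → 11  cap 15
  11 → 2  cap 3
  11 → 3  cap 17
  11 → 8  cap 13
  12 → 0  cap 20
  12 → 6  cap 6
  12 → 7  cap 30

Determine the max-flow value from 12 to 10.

augment #1: 12→7→10 bottleneck 13, total now 13
augment #2: 12→6→1→10 bottleneck 5, total now 18
augment #3: 12→6→3→5→10 bottleneck 1, total now 19
augment #4: 12→7→6→3→5→10 bottleneck 2, total now 21
augment #5: 12→7→6→3→9→10 bottleneck 4, total now 25
augment #6: 12→7→6→3→9→8→10 bottleneck 11, total now 36

Maximum flow value: 36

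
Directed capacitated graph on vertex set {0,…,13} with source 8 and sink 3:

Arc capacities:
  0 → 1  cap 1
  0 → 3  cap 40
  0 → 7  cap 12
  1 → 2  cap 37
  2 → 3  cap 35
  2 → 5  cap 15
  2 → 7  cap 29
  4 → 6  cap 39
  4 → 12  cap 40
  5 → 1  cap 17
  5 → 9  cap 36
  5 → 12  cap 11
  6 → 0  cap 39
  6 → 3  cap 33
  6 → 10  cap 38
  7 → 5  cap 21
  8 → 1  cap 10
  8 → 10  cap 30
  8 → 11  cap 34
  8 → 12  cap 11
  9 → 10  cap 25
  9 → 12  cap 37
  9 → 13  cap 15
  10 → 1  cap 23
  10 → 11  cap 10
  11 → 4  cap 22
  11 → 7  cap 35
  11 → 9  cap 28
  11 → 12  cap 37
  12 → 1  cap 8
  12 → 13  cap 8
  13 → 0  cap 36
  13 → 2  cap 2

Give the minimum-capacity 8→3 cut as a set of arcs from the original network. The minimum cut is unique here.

Min-cut arcs: {(2,3), (9,13), (11,4), (12,13)} (total capacity 80)

augment #1: 8→1→2→3 push 10
augment #2: 8→10→1→2→3 push 23
augment #3: 8→11→4→6→3 push 22
augment #4: 8→12→1→2→3 push 2
augment #5: 8→12→13→0→3 push 8
augment #6: 8→11→9→13→0→3 push 12
augment #7: 8→10→11→9→13→0→3 push 3
max flow = 80; residual-reachable set from 8 gives S-side
cut edges (S→T): {(2,3), (9,13), (11,4), (12,13)} total cap 80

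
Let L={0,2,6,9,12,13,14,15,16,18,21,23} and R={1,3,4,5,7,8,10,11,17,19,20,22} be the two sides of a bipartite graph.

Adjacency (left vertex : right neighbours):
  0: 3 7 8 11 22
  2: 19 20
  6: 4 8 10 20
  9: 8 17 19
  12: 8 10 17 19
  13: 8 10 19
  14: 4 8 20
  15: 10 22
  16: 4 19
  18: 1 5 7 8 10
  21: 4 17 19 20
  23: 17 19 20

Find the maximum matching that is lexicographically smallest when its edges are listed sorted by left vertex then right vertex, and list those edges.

Lex-smallest maximum matching: {(0,3), (2,19), (6,4), (9,8), (12,10), (14,20), (15,22), (18,1), (21,17)}

|M| = 9 (so the lex-smallest maximum matching has 9 edges)
process left vertices in ascending order; for each, take the smallest-labelled available neighbour that still permits 9 edges overall, or leave it unmatched if none does
lex-smallest matching: {0-3, 2-19, 6-4, 9-8, 12-10, 14-20, 15-22, 18-1, 21-17}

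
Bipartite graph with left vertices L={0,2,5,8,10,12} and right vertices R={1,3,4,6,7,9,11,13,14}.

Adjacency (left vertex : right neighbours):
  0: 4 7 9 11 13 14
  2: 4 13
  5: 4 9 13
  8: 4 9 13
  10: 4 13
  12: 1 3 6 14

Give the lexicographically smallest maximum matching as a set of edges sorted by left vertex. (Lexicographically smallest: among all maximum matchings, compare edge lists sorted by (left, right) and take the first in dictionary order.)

|M| = 5 (so the lex-smallest maximum matching has 5 edges)
process left vertices in ascending order; for each, take the smallest-labelled available neighbour that still permits 5 edges overall, or leave it unmatched if none does
lex-smallest matching: {0-7, 2-4, 5-9, 8-13, 12-1}

Lex-smallest maximum matching: {(0,7), (2,4), (5,9), (8,13), (12,1)}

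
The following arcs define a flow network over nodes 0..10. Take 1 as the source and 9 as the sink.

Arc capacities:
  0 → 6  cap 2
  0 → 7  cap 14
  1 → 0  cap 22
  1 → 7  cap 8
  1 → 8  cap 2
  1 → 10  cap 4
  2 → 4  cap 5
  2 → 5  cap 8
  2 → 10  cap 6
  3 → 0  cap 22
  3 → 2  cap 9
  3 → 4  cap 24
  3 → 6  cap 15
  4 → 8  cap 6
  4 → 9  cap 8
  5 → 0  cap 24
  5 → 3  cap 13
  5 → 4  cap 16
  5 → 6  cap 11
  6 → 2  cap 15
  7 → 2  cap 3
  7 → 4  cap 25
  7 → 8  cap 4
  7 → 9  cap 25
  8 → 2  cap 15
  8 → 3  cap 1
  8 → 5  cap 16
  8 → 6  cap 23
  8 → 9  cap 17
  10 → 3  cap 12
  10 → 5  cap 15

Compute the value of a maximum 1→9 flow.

Maximum flow value: 30

augment #1: 1→7→9 bottleneck 8, total now 8
augment #2: 1→8→9 bottleneck 2, total now 10
augment #3: 1→0→7→9 bottleneck 14, total now 24
augment #4: 1→10→3→4→9 bottleneck 4, total now 28
augment #5: 1→0→6→2→4→9 bottleneck 2, total now 30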